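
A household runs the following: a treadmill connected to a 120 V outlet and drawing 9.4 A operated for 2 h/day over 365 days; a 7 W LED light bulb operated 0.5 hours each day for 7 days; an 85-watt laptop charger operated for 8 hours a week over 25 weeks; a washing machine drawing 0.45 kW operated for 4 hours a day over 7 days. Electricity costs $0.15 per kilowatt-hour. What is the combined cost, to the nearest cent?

treadmill: Power = 9.4 A × 120 V = 1128 W = 1.128 kW
treadmill: Runtime = 2 h/day × 365 days = 730 h
treadmill: 1.128 kW × 730 h = 823.44 kWh
LED light bulb: Runtime = 0.5 h/day × 7 days = 3.5 h
LED light bulb: 0.007 kW × 3.5 h = 0.0245 kWh
laptop charger: Runtime = 8 h/week × 25 weeks = 200 h
laptop charger: 0.085 kW × 200 h = 17 kWh
washing machine: Runtime = 4 h/day × 7 days = 28 h
washing machine: 0.45 kW × 28 h = 12.6 kWh
Total energy = 853.0645 kWh
Cost = 853.0645 × $0.15 = $127.96

$127.96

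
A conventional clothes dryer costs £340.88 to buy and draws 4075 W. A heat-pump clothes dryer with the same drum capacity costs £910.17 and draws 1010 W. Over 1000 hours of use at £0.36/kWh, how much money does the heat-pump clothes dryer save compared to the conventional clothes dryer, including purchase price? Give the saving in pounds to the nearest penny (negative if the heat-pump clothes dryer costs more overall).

conventional clothes dryer: £340.88 + (4075/1000) kW × 1000 h × £0.36 = £340.88 + £1467 = £1807.88
heat-pump clothes dryer: £910.17 + (1010/1000) kW × 1000 h × £0.36 = £910.17 + £363.6 = £1273.77
Saving = £1807.88 − £1273.77 = £534.11

£534.11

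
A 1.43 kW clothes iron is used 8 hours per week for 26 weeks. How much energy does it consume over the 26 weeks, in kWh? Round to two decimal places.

297.44 kWh

Runtime = 8 h/week × 26 weeks = 208 h
Energy = 1.43 kW × 208 h = 297.44 kWh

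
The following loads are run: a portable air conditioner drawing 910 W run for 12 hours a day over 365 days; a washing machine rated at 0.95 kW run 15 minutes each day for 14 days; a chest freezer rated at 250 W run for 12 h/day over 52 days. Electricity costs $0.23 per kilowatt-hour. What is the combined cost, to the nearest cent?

portable air conditioner: Runtime = 12 h/day × 365 days = 4380 h
portable air conditioner: 0.91 kW × 4380 h = 3985.8 kWh
washing machine: Runtime = 15 min × 14 = 210 min = 3.5 h
washing machine: 0.95 kW × 3.5 h = 3.325 kWh
chest freezer: Runtime = 12 h/day × 52 days = 624 h
chest freezer: 0.25 kW × 624 h = 156 kWh
Total energy = 4145.125 kWh
Cost = 4145.125 × $0.23 = $953.38

$953.38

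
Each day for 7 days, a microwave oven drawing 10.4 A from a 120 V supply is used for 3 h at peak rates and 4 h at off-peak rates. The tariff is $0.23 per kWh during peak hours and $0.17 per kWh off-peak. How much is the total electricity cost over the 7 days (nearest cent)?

Power = 10.4 A × 120 V = 1248 W = 1.248 kW
Peak energy = 1.248 kW × 3 h × 7 = 26.208 kWh
Off-peak energy = 1.248 kW × 4 h × 7 = 34.944 kWh
Cost = 26.208 × $0.23 + 34.944 × $0.17 = $6.02784 + $5.94048 = $11.97

$11.97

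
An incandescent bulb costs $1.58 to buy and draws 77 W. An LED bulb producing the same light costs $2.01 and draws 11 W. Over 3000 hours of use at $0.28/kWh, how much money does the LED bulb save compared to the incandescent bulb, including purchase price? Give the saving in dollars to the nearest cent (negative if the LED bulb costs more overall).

incandescent bulb: $1.58 + (77/1000) kW × 3000 h × $0.28 = $1.58 + $64.68 = $66.26
LED bulb: $2.01 + (11/1000) kW × 3000 h × $0.28 = $2.01 + $9.24 = $11.25
Saving = $66.26 − $11.25 = $55.01

$55.01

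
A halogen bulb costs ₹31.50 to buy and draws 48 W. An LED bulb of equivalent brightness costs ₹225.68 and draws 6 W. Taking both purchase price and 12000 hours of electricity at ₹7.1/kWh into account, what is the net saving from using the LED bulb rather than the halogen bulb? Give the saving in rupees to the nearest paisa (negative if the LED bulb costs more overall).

₹3384.22

halogen bulb: ₹31.50 + (48/1000) kW × 12000 h × ₹7.1 = ₹31.50 + ₹4089.6 = ₹4121.1
LED bulb: ₹225.68 + (6/1000) kW × 12000 h × ₹7.1 = ₹225.68 + ₹511.2 = ₹736.88
Saving = ₹4121.1 − ₹736.88 = ₹3384.22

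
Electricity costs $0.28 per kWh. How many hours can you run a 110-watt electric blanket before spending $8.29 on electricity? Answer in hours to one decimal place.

269.2 h

Energy available = $8.29 ÷ $0.28/kWh = 29.6071 kWh
Hours = 29.6071 kWh ÷ 0.11 kW = 269.2 h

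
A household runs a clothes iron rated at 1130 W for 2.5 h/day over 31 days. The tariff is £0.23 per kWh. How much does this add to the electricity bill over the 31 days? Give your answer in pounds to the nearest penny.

Runtime = 2.5 h/day × 31 days = 77.5 h
Energy = 1.13 kW × 77.5 h = 87.575 kWh
Cost = 87.575 kWh × £0.23/kWh = £20.14

£20.14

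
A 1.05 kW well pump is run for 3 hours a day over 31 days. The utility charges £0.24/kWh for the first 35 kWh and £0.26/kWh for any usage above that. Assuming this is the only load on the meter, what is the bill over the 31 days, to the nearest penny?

Runtime = 3 h/day × 31 days = 93 h
Energy = 1.05 kW × 93 h = 97.65 kWh
Tier 1 (0–35 kWh): 35 × £0.24 = £8.4
Above 35 kWh: 62.65 × £0.26 = £16.289
Bill = £24.69

£24.69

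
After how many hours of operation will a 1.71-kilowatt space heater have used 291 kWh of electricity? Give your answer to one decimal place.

170.2 h

Hours = 291 kWh ÷ 1.71 kW = 170.2 h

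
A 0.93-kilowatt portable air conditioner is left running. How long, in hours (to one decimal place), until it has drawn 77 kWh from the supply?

Hours = 77 kWh ÷ 0.93 kW = 82.8 h

82.8 h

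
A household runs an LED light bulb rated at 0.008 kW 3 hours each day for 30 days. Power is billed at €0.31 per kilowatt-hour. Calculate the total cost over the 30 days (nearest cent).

€0.22

Runtime = 3 h/day × 30 days = 90 h
Energy = 0.008 kW × 90 h = 0.72 kWh
Cost = 0.72 kWh × €0.31/kWh = €0.22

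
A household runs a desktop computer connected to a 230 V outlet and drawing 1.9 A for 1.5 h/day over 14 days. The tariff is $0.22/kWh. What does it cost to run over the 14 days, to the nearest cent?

Power = 1.9 A × 230 V = 437 W = 0.437 kW
Runtime = 1.5 h/day × 14 days = 21 h
Energy = 0.437 kW × 21 h = 9.177 kWh
Cost = 9.177 kWh × $0.22/kWh = $2.02

$2.02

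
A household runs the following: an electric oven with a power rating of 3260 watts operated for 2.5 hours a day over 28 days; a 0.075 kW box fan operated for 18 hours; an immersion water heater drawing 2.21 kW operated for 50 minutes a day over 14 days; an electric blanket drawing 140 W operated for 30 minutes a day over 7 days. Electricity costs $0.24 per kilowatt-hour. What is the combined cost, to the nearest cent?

$61.40

electric oven: Runtime = 2.5 h/day × 28 days = 70 h
electric oven: 3.26 kW × 70 h = 228.2 kWh
box fan: 0.075 kW × 18 h = 1.35 kWh
immersion water heater: Runtime = 50 min × 14 = 700 min = 11.666666… h
immersion water heater: 2.21 kW × 11.666666… h = 25.783333… kWh
electric blanket: Runtime = 30 min × 7 = 210 min = 3.5 h
electric blanket: 0.14 kW × 3.5 h = 0.49 kWh
Total energy = 255.823333… kWh
Cost = 255.823333… × $0.24 = $61.40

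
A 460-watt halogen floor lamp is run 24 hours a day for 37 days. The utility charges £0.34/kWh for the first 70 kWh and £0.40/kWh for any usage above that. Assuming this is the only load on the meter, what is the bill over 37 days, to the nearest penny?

£159.19

Runtime = 24 h × 37 = 888 h
Energy = 0.46 kW × 888 h = 408.48 kWh
Tier 1 (0–70 kWh): 70 × £0.34 = £23.8
Above 70 kWh: 338.48 × £0.40 = £135.392
Bill = £159.19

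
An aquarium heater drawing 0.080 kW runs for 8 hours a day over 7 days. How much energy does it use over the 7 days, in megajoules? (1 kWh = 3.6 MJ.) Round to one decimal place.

16.1 MJ

Runtime = 8 h/day × 7 days = 56 h
Energy = 0.08 kW × 56 h = 4.48 kWh
= 4.48 × 3.6 MJ = 16.1 MJ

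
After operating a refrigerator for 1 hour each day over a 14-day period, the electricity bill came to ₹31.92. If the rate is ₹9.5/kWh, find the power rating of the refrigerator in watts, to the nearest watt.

240 W

Energy = ₹31.92 ÷ ₹9.5/kWh = 3.36 kWh
Runtime = 1 h/day × 14 days = 14 h
Power = 3.36 kWh ÷ 14 h = 0.24 kW = 240 W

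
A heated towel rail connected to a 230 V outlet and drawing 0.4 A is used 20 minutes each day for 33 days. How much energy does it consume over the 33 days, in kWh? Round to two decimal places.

1.01 kWh

Power = 0.4 A × 230 V = 92 W = 0.092 kW
Runtime = 20 min × 33 = 660 min = 11 h
Energy = 0.092 kW × 11 h = 1.012 kWh ≈ 1.01 kWh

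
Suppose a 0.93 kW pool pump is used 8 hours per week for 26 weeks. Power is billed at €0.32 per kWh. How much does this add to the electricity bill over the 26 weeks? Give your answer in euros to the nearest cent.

€61.90

Runtime = 8 h/week × 26 weeks = 208 h
Energy = 0.93 kW × 208 h = 193.44 kWh
Cost = 193.44 kWh × €0.32/kWh = €61.90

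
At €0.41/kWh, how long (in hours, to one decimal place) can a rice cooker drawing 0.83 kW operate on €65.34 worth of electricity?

192.0 h

Energy available = €65.34 ÷ €0.41/kWh = 159.3659 kWh
Hours = 159.3659 kWh ÷ 0.83 kW = 192.0 h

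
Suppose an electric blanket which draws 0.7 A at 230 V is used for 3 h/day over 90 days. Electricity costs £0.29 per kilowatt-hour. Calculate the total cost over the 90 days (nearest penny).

Power = 0.7 A × 230 V = 161 W = 0.161 kW
Runtime = 3 h/day × 90 days = 270 h
Energy = 0.161 kW × 270 h = 43.47 kWh
Cost = 43.47 kWh × £0.29/kWh = £12.61

£12.61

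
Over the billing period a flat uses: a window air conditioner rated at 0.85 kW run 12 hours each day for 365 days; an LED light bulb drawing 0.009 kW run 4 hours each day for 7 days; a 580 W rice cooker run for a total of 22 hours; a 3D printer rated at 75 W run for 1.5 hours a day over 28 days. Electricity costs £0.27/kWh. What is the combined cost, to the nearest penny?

£1009.57

window air conditioner: Runtime = 12 h/day × 365 days = 4380 h
window air conditioner: 0.85 kW × 4380 h = 3723 kWh
LED light bulb: Runtime = 4 h/day × 7 days = 28 h
LED light bulb: 0.009 kW × 28 h = 0.252 kWh
rice cooker: 0.58 kW × 22 h = 12.76 kWh
3D printer: Runtime = 1.5 h/day × 28 days = 42 h
3D printer: 0.075 kW × 42 h = 3.15 kWh
Total energy = 3739.162 kWh
Cost = 3739.162 × £0.27 = £1009.57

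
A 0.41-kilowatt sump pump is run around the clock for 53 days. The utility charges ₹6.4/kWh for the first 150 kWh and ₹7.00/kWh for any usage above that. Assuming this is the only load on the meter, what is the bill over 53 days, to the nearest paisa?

Runtime = 24 h × 53 = 1272 h
Energy = 0.41 kW × 1272 h = 521.52 kWh
Tier 1 (0–150 kWh): 150 × ₹6.4 = ₹960
Above 150 kWh: 371.52 × ₹7.00 = ₹2600.64
Bill = ₹3560.64

₹3560.64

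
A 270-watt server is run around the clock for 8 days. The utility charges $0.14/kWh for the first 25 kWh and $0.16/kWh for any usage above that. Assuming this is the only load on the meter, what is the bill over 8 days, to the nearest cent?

$7.79

Runtime = 24 h × 8 = 192 h
Energy = 0.27 kW × 192 h = 51.84 kWh
Tier 1 (0–25 kWh): 25 × $0.14 = $3.5
Above 25 kWh: 26.84 × $0.16 = $4.2944
Bill = $7.79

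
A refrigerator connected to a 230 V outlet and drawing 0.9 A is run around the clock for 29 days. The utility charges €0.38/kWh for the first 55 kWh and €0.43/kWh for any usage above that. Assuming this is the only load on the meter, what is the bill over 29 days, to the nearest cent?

Power = 0.9 A × 230 V = 207 W = 0.207 kW
Runtime = 24 h × 29 = 696 h
Energy = 0.207 kW × 696 h = 144.072 kWh
Tier 1 (0–55 kWh): 55 × €0.38 = €20.9
Above 55 kWh: 89.072 × €0.43 = €38.30096
Bill = €59.20

€59.20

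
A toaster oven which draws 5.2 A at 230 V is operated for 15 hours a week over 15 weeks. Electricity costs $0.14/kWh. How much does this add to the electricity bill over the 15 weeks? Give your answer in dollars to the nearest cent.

$37.67

Power = 5.2 A × 230 V = 1196 W = 1.196 kW
Runtime = 15 h/week × 15 weeks = 225 h
Energy = 1.196 kW × 225 h = 269.1 kWh
Cost = 269.1 kWh × $0.14/kWh = $37.67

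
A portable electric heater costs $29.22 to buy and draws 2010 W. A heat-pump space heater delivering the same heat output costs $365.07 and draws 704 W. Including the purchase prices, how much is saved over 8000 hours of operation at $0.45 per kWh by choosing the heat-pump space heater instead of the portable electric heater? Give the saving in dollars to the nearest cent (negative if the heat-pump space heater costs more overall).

portable electric heater: $29.22 + (2010/1000) kW × 8000 h × $0.45 = $29.22 + $7236 = $7265.22
heat-pump space heater: $365.07 + (704/1000) kW × 8000 h × $0.45 = $365.07 + $2534.4 = $2899.47
Saving = $7265.22 − $2899.47 = $4365.75

$4365.75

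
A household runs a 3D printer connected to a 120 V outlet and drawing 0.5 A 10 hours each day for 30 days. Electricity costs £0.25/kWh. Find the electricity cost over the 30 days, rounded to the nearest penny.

£4.50

Power = 0.5 A × 120 V = 60 W = 0.06 kW
Runtime = 10 h/day × 30 days = 300 h
Energy = 0.06 kW × 300 h = 18 kWh
Cost = 18 kWh × £0.25/kWh = £4.50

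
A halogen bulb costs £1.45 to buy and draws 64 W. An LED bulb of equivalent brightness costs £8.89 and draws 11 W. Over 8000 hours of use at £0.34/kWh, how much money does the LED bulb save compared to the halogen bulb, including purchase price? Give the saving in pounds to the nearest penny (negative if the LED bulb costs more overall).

£136.72

halogen bulb: £1.45 + (64/1000) kW × 8000 h × £0.34 = £1.45 + £174.08 = £175.53
LED bulb: £8.89 + (11/1000) kW × 8000 h × £0.34 = £8.89 + £29.92 = £38.81
Saving = £175.53 − £38.81 = £136.72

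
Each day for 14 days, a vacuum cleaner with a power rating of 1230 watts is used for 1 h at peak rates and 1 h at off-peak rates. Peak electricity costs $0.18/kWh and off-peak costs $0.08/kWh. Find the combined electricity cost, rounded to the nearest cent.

$4.48

Peak energy = 1.23 kW × 1 h × 14 = 17.22 kWh
Off-peak energy = 1.23 kW × 1 h × 14 = 17.22 kWh
Cost = 17.22 × $0.18 + 17.22 × $0.08 = $3.0996 + $1.3776 = $4.48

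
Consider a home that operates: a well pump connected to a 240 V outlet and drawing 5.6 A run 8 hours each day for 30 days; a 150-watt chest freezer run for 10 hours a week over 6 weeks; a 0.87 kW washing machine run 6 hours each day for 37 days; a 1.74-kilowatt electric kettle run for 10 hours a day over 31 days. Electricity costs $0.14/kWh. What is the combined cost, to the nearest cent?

$148.97

well pump: Power = 5.6 A × 240 V = 1344 W = 1.344 kW
well pump: Runtime = 8 h/day × 30 days = 240 h
well pump: 1.344 kW × 240 h = 322.56 kWh
chest freezer: Runtime = 10 h/week × 6 weeks = 60 h
chest freezer: 0.15 kW × 60 h = 9 kWh
washing machine: Runtime = 6 h/day × 37 days = 222 h
washing machine: 0.87 kW × 222 h = 193.14 kWh
electric kettle: Runtime = 10 h/day × 31 days = 310 h
electric kettle: 1.74 kW × 310 h = 539.4 kWh
Total energy = 1064.1 kWh
Cost = 1064.1 × $0.14 = $148.97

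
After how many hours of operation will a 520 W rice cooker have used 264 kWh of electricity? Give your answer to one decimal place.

Hours = 264 kWh ÷ 0.52 kW = 507.7 h

507.7 h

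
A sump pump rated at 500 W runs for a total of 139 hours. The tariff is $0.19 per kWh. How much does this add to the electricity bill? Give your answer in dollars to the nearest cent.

$13.21

Energy = 0.5 kW × 139 h = 69.5 kWh
Cost = 69.5 kWh × $0.19/kWh = $13.21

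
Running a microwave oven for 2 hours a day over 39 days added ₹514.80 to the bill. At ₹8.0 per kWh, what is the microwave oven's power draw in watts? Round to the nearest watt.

Energy = ₹514.80 ÷ ₹8.0/kWh = 64.35 kWh
Runtime = 2 h/day × 39 days = 78 h
Power = 64.35 kWh ÷ 78 h = 0.825 kW = 825 W

825 W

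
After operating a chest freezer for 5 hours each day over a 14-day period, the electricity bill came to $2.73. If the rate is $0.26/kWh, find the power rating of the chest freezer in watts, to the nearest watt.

Energy = $2.73 ÷ $0.26/kWh = 10.5 kWh
Runtime = 5 h/day × 14 days = 70 h
Power = 10.5 kWh ÷ 70 h = 0.15 kW = 150 W

150 W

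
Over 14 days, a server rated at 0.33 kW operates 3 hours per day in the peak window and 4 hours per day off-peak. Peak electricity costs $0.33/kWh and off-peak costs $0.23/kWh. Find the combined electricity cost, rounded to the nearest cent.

$8.82

Peak energy = 0.33 kW × 3 h × 14 = 13.86 kWh
Off-peak energy = 0.33 kW × 4 h × 14 = 18.48 kWh
Cost = 13.86 × $0.33 + 18.48 × $0.23 = $4.5738 + $4.2504 = $8.82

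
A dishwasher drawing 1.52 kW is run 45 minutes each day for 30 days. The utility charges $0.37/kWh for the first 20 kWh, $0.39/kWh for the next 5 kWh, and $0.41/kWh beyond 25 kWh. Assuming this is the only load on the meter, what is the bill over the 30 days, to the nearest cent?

$13.12

Runtime = 45 min × 30 = 1350 min = 22.5 h
Energy = 1.52 kW × 22.5 h = 34.2 kWh
Tier 1 (0–20 kWh): 20 × $0.37 = $7.4
Tier 2 (20–25 kWh): 5 × $0.39 = $1.95
Above 25 kWh: 9.2 × $0.41 = $3.772
Bill = $13.12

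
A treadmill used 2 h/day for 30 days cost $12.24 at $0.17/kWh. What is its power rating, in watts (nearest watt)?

Energy = $12.24 ÷ $0.17/kWh = 72 kWh
Runtime = 2 h/day × 30 days = 60 h
Power = 72 kWh ÷ 60 h = 1.2 kW = 1200 W

1200 W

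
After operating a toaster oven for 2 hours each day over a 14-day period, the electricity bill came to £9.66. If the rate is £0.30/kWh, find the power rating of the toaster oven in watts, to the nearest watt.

1150 W

Energy = £9.66 ÷ £0.30/kWh = 32.2 kWh
Runtime = 2 h/day × 14 days = 28 h
Power = 32.2 kWh ÷ 28 h = 1.15 kW = 1150 W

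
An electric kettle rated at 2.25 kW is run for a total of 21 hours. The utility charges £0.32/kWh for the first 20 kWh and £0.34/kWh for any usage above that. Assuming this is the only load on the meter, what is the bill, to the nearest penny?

Energy = 2.25 kW × 21 h = 47.25 kWh
Tier 1 (0–20 kWh): 20 × £0.32 = £6.4
Above 20 kWh: 27.25 × £0.34 = £9.265
Bill = £15.67

£15.67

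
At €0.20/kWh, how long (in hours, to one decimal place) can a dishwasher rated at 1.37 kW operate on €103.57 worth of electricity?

Energy available = €103.57 ÷ €0.20/kWh = 517.85 kWh
Hours = 517.85 kWh ÷ 1.37 kW = 378.0 h

378.0 h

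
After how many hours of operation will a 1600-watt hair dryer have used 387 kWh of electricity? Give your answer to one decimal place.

Hours = 387 kWh ÷ 1.6 kW = 241.9 h

241.9 h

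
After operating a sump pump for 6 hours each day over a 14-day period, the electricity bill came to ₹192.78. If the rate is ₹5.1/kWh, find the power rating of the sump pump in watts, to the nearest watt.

Energy = ₹192.78 ÷ ₹5.1/kWh = 37.8 kWh
Runtime = 6 h/day × 14 days = 84 h
Power = 37.8 kWh ÷ 84 h = 0.45 kW = 450 W

450 W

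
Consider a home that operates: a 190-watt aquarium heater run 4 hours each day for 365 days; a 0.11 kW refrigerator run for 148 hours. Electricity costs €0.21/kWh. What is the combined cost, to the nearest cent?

€61.67

aquarium heater: Runtime = 4 h/day × 365 days = 1460 h
aquarium heater: 0.19 kW × 1460 h = 277.4 kWh
refrigerator: 0.11 kW × 148 h = 16.28 kWh
Total energy = 293.68 kWh
Cost = 293.68 × €0.21 = €61.67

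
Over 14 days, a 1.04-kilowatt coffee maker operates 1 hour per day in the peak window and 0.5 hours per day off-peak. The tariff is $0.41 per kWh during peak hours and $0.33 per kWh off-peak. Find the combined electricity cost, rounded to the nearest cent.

Peak energy = 1.04 kW × 1 h × 14 = 14.56 kWh
Off-peak energy = 1.04 kW × 0.5 h × 14 = 7.28 kWh
Cost = 14.56 × $0.41 + 7.28 × $0.33 = $5.9696 + $2.4024 = $8.37

$8.37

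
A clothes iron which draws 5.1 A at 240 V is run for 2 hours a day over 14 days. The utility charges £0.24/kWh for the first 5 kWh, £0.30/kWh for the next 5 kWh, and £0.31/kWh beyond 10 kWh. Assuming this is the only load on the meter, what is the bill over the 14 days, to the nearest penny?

Power = 5.1 A × 240 V = 1224 W = 1.224 kW
Runtime = 2 h/day × 14 days = 28 h
Energy = 1.224 kW × 28 h = 34.272 kWh
Tier 1 (0–5 kWh): 5 × £0.24 = £1.2
Tier 2 (5–10 kWh): 5 × £0.30 = £1.5
Above 10 kWh: 24.272 × £0.31 = £7.52432
Bill = £10.22

£10.22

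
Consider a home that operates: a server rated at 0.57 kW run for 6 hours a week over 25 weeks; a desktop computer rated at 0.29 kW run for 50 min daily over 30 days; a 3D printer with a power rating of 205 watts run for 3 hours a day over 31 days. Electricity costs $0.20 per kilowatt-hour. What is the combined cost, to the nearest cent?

$22.36

server: Runtime = 6 h/week × 25 weeks = 150 h
server: 0.57 kW × 150 h = 85.5 kWh
desktop computer: Runtime = 50 min × 30 = 1500 min = 25 h
desktop computer: 0.29 kW × 25 h = 7.25 kWh
3D printer: Runtime = 3 h/day × 31 days = 93 h
3D printer: 0.205 kW × 93 h = 19.065 kWh
Total energy = 111.815 kWh
Cost = 111.815 × $0.20 = $22.36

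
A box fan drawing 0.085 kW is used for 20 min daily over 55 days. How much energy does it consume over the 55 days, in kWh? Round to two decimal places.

Runtime = 20 min × 55 = 1100 min = 18.333333… h
Energy = 0.085 kW × 18.333333… h = 1.558333… kWh ≈ 1.56 kWh

1.56 kWh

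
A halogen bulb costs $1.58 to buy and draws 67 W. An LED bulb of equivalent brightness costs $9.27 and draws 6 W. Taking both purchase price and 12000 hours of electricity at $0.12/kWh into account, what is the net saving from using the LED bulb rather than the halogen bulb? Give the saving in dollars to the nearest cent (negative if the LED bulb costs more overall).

halogen bulb: $1.58 + (67/1000) kW × 12000 h × $0.12 = $1.58 + $96.48 = $98.06
LED bulb: $9.27 + (6/1000) kW × 12000 h × $0.12 = $9.27 + $8.64 = $17.91
Saving = $98.06 − $17.91 = $80.15

$80.15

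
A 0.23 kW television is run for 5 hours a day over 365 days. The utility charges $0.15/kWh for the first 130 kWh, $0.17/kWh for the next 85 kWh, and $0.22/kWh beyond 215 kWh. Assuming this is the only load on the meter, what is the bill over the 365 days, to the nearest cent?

Runtime = 5 h/day × 365 days = 1825 h
Energy = 0.23 kW × 1825 h = 419.75 kWh
Tier 1 (0–130 kWh): 130 × $0.15 = $19.5
Tier 2 (130–215 kWh): 85 × $0.17 = $14.45
Above 215 kWh: 204.75 × $0.22 = $45.045
Bill = $79.00

$79.00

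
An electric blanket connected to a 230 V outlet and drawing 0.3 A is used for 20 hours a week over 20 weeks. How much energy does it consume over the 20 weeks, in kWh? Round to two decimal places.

Power = 0.3 A × 230 V = 69 W = 0.069 kW
Runtime = 20 h/week × 20 weeks = 400 h
Energy = 0.069 kW × 400 h = 27.6 kWh

27.60 kWh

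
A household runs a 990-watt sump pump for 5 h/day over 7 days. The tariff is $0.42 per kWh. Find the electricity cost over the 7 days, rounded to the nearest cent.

Runtime = 5 h/day × 7 days = 35 h
Energy = 0.99 kW × 35 h = 34.65 kWh
Cost = 34.65 kWh × $0.42/kWh = $14.55

$14.55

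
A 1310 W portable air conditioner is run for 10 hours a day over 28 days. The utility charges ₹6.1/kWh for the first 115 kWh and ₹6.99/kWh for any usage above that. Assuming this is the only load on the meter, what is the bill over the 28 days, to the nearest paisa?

₹2461.58

Runtime = 10 h/day × 28 days = 280 h
Energy = 1.31 kW × 280 h = 366.8 kWh
Tier 1 (0–115 kWh): 115 × ₹6.1 = ₹701.5
Above 115 kWh: 251.8 × ₹6.99 = ₹1760.082
Bill = ₹2461.58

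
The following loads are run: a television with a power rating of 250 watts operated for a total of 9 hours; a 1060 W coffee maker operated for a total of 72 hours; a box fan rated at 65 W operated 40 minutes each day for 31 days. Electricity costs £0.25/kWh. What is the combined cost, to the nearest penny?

£19.98

television: 0.25 kW × 9 h = 2.25 kWh
coffee maker: 1.06 kW × 72 h = 76.32 kWh
box fan: Runtime = 40 min × 31 = 1240 min = 20.666666… h
box fan: 0.065 kW × 20.666666… h = 1.343333… kWh
Total energy = 79.913333… kWh
Cost = 79.913333… × £0.25 = £19.98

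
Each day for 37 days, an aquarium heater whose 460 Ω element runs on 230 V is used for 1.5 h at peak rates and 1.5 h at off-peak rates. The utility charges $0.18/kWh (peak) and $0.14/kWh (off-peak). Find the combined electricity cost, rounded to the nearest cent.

$2.04

Power = V²/R = 230²/460 = 115 W = 0.115 kW
Peak energy = 0.115 kW × 1.5 h × 37 = 6.3825 kWh
Off-peak energy = 0.115 kW × 1.5 h × 37 = 6.3825 kWh
Cost = 6.3825 × $0.18 + 6.3825 × $0.14 = $1.14885 + $0.89355 = $2.04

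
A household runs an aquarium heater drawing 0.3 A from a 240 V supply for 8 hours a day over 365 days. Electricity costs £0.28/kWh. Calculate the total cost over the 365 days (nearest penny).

£58.87

Power = 0.3 A × 240 V = 72 W = 0.072 kW
Runtime = 8 h/day × 365 days = 2920 h
Energy = 0.072 kW × 2920 h = 210.24 kWh
Cost = 210.24 kWh × £0.28/kWh = £58.87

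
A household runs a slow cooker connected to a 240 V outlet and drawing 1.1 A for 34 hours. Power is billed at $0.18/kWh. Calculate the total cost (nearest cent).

Power = 1.1 A × 240 V = 264 W = 0.264 kW
Energy = 0.264 kW × 34 h = 8.976 kWh
Cost = 8.976 kWh × $0.18/kWh = $1.62

$1.62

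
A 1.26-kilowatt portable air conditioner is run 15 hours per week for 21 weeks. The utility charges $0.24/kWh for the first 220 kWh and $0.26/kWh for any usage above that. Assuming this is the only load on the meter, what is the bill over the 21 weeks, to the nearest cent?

Runtime = 15 h/week × 21 weeks = 315 h
Energy = 1.26 kW × 315 h = 396.9 kWh
Tier 1 (0–220 kWh): 220 × $0.24 = $52.8
Above 220 kWh: 176.9 × $0.26 = $45.994
Bill = $98.79

$98.79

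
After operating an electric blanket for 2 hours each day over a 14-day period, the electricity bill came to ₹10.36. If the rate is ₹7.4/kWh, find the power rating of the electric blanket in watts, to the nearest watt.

50 W

Energy = ₹10.36 ÷ ₹7.4/kWh = 1.4 kWh
Runtime = 2 h/day × 14 days = 28 h
Power = 1.4 kWh ÷ 28 h = 0.05 kW = 50 W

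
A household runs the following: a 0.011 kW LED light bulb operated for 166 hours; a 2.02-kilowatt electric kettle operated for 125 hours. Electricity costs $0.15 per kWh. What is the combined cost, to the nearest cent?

$38.15

LED light bulb: 0.011 kW × 166 h = 1.826 kWh
electric kettle: 2.02 kW × 125 h = 252.5 kWh
Total energy = 254.326 kWh
Cost = 254.326 × $0.15 = $38.15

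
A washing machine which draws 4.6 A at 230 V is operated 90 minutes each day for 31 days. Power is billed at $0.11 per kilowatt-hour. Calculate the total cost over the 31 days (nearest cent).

$5.41

Power = 4.6 A × 230 V = 1058 W = 1.058 kW
Runtime = 90 min × 31 = 2790 min = 46.5 h
Energy = 1.058 kW × 46.5 h = 49.197 kWh
Cost = 49.197 kWh × $0.11/kWh = $5.41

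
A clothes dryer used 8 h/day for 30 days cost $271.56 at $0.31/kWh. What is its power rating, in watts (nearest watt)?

3650 W

Energy = $271.56 ÷ $0.31/kWh = 876 kWh
Runtime = 8 h/day × 30 days = 240 h
Power = 876 kWh ÷ 240 h = 3.65 kW = 3650 W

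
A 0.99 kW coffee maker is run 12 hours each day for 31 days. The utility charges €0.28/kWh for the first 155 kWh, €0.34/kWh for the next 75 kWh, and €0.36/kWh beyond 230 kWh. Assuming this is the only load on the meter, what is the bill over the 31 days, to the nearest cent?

€118.68

Runtime = 12 h/day × 31 days = 372 h
Energy = 0.99 kW × 372 h = 368.28 kWh
Tier 1 (0–155 kWh): 155 × €0.28 = €43.4
Tier 2 (155–230 kWh): 75 × €0.34 = €25.5
Above 230 kWh: 138.28 × €0.36 = €49.7808
Bill = €118.68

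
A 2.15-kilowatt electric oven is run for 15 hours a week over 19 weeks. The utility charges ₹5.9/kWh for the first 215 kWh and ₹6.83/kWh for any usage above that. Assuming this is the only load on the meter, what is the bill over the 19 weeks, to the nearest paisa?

Runtime = 15 h/week × 19 weeks = 285 h
Energy = 2.15 kW × 285 h = 612.75 kWh
Tier 1 (0–215 kWh): 215 × ₹5.9 = ₹1268.5
Above 215 kWh: 397.75 × ₹6.83 = ₹2716.6325
Bill = ₹3985.13

₹3985.13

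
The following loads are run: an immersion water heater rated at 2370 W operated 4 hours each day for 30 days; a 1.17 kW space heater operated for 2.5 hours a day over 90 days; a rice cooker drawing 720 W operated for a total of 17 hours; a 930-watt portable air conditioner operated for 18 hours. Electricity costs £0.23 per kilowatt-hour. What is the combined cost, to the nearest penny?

immersion water heater: Runtime = 4 h/day × 30 days = 120 h
immersion water heater: 2.37 kW × 120 h = 284.4 kWh
space heater: Runtime = 2.5 h/day × 90 days = 225 h
space heater: 1.17 kW × 225 h = 263.25 kWh
rice cooker: 0.72 kW × 17 h = 12.24 kWh
portable air conditioner: 0.93 kW × 18 h = 16.74 kWh
Total energy = 576.63 kWh
Cost = 576.63 × £0.23 = £132.62

£132.62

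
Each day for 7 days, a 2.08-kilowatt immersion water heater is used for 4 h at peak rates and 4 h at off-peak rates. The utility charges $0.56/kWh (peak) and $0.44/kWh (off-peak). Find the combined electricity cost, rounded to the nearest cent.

$58.24

Peak energy = 2.08 kW × 4 h × 7 = 58.24 kWh
Off-peak energy = 2.08 kW × 4 h × 7 = 58.24 kWh
Cost = 58.24 × $0.56 + 58.24 × $0.44 = $32.6144 + $25.6256 = $58.24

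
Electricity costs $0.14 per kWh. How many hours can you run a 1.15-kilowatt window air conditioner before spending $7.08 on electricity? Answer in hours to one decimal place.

Energy available = $7.08 ÷ $0.14/kWh = 50.5714 kWh
Hours = 50.5714 kWh ÷ 1.15 kW = 44.0 h

44.0 h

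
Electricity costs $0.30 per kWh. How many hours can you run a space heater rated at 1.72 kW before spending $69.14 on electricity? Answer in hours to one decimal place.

Energy available = $69.14 ÷ $0.30/kWh = 230.4667 kWh
Hours = 230.4667 kWh ÷ 1.72 kW = 134.0 h

134.0 h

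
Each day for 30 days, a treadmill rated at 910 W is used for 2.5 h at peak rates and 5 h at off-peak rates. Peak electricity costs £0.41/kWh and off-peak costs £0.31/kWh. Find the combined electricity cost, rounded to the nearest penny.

£70.30

Peak energy = 0.91 kW × 2.5 h × 30 = 68.25 kWh
Off-peak energy = 0.91 kW × 5 h × 30 = 136.5 kWh
Cost = 68.25 × £0.41 + 136.5 × £0.31 = £27.9825 + £42.315 = £70.30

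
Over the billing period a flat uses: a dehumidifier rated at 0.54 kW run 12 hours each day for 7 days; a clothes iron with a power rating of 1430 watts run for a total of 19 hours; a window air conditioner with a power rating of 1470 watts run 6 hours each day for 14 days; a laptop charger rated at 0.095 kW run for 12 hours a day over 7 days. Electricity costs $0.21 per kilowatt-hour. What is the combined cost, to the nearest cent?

dehumidifier: Runtime = 12 h/day × 7 days = 84 h
dehumidifier: 0.54 kW × 84 h = 45.36 kWh
clothes iron: 1.43 kW × 19 h = 27.17 kWh
window air conditioner: Runtime = 6 h/day × 14 days = 84 h
window air conditioner: 1.47 kW × 84 h = 123.48 kWh
laptop charger: Runtime = 12 h/day × 7 days = 84 h
laptop charger: 0.095 kW × 84 h = 7.98 kWh
Total energy = 203.99 kWh
Cost = 203.99 × $0.21 = $42.84

$42.84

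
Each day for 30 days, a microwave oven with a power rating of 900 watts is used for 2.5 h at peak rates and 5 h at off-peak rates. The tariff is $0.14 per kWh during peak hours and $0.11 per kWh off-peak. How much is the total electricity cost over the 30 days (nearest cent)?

$24.30

Peak energy = 0.9 kW × 2.5 h × 30 = 67.5 kWh
Off-peak energy = 0.9 kW × 5 h × 30 = 135 kWh
Cost = 67.5 × $0.14 + 135 × $0.11 = $9.45 + $14.85 = $24.30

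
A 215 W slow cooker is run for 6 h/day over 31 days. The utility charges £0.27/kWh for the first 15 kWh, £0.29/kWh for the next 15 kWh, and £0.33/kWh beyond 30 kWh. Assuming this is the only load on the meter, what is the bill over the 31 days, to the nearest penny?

£11.70

Runtime = 6 h/day × 31 days = 186 h
Energy = 0.215 kW × 186 h = 39.99 kWh
Tier 1 (0–15 kWh): 15 × £0.27 = £4.05
Tier 2 (15–30 kWh): 15 × £0.29 = £4.35
Above 30 kWh: 9.99 × £0.33 = £3.2967
Bill = £11.70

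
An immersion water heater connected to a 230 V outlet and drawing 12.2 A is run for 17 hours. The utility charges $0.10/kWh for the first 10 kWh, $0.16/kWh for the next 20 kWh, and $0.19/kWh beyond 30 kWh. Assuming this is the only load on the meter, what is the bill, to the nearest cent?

Power = 12.2 A × 230 V = 2806 W = 2.806 kW
Energy = 2.806 kW × 17 h = 47.702 kWh
Tier 1 (0–10 kWh): 10 × $0.10 = $1
Tier 2 (10–30 kWh): 20 × $0.16 = $3.2
Above 30 kWh: 17.702 × $0.19 = $3.36338
Bill = $7.56

$7.56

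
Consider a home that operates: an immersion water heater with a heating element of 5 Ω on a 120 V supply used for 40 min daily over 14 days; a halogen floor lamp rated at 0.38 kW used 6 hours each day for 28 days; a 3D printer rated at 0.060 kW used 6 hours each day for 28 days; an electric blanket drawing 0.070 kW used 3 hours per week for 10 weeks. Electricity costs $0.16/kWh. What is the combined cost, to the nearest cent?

$16.46

immersion water heater: Power = V²/R = 120²/5 = 2880 W = 2.88 kW
immersion water heater: Runtime = 40 min × 14 = 560 min = 9.333333… h
immersion water heater: 2.88 kW × 9.333333… h = 26.88 kWh
halogen floor lamp: Runtime = 6 h/day × 28 days = 168 h
halogen floor lamp: 0.38 kW × 168 h = 63.84 kWh
3D printer: Runtime = 6 h/day × 28 days = 168 h
3D printer: 0.06 kW × 168 h = 10.08 kWh
electric blanket: Runtime = 3 h/week × 10 weeks = 30 h
electric blanket: 0.07 kW × 30 h = 2.1 kWh
Total energy = 102.9 kWh
Cost = 102.9 × $0.16 = $16.46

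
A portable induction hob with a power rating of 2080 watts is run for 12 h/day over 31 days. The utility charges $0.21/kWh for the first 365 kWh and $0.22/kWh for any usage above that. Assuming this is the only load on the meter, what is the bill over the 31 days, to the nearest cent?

Runtime = 12 h/day × 31 days = 372 h
Energy = 2.08 kW × 372 h = 773.76 kWh
Tier 1 (0–365 kWh): 365 × $0.21 = $76.65
Above 365 kWh: 408.76 × $0.22 = $89.9272
Bill = $166.58

$166.58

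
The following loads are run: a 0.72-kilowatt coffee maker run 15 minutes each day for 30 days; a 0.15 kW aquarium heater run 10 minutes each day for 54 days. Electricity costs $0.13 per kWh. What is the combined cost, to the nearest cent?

coffee maker: Runtime = 15 min × 30 = 450 min = 7.5 h
coffee maker: 0.72 kW × 7.5 h = 5.4 kWh
aquarium heater: Runtime = 10 min × 54 = 540 min = 9 h
aquarium heater: 0.15 kW × 9 h = 1.35 kWh
Total energy = 6.75 kWh
Cost = 6.75 × $0.13 = $0.88

$0.88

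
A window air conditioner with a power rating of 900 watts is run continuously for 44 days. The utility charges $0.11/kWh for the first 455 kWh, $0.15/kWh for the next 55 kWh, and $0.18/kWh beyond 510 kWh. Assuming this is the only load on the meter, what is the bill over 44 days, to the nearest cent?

$137.57

Runtime = 24 h × 44 = 1056 h
Energy = 0.9 kW × 1056 h = 950.4 kWh
Tier 1 (0–455 kWh): 455 × $0.11 = $50.05
Tier 2 (455–510 kWh): 55 × $0.15 = $8.25
Above 510 kWh: 440.4 × $0.18 = $79.272
Bill = $137.57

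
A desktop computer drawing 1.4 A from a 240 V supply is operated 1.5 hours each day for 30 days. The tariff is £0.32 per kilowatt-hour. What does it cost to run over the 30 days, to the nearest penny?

Power = 1.4 A × 240 V = 336 W = 0.336 kW
Runtime = 1.5 h/day × 30 days = 45 h
Energy = 0.336 kW × 45 h = 15.12 kWh
Cost = 15.12 kWh × £0.32/kWh = £4.84

£4.84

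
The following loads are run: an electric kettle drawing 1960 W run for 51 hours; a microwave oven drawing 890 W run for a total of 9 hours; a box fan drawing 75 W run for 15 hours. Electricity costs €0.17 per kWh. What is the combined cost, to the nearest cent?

electric kettle: 1.96 kW × 51 h = 99.96 kWh
microwave oven: 0.89 kW × 9 h = 8.01 kWh
box fan: 0.075 kW × 15 h = 1.125 kWh
Total energy = 109.095 kWh
Cost = 109.095 × €0.17 = €18.55

€18.55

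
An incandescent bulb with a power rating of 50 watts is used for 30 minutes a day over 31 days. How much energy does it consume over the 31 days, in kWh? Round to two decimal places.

0.78 kWh

Runtime = 30 min × 31 = 930 min = 15.5 h
Energy = 0.05 kW × 15.5 h = 0.775 kWh ≈ 0.78 kWh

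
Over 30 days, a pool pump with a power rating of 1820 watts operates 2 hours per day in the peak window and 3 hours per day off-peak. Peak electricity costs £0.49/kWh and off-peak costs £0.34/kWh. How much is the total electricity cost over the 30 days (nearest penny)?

Peak energy = 1.82 kW × 2 h × 30 = 109.2 kWh
Off-peak energy = 1.82 kW × 3 h × 30 = 163.8 kWh
Cost = 109.2 × £0.49 + 163.8 × £0.34 = £53.508 + £55.692 = £109.20

£109.20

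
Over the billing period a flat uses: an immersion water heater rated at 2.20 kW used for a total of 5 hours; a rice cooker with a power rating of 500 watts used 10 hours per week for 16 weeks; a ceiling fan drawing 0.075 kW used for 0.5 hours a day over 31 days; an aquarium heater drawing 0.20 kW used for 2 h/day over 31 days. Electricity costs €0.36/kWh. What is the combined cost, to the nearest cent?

€37.64

immersion water heater: 2.2 kW × 5 h = 11 kWh
rice cooker: Runtime = 10 h/week × 16 weeks = 160 h
rice cooker: 0.5 kW × 160 h = 80 kWh
ceiling fan: Runtime = 0.5 h/day × 31 days = 15.5 h
ceiling fan: 0.075 kW × 15.5 h = 1.1625 kWh
aquarium heater: Runtime = 2 h/day × 31 days = 62 h
aquarium heater: 0.2 kW × 62 h = 12.4 kWh
Total energy = 104.5625 kWh
Cost = 104.5625 × €0.36 = €37.64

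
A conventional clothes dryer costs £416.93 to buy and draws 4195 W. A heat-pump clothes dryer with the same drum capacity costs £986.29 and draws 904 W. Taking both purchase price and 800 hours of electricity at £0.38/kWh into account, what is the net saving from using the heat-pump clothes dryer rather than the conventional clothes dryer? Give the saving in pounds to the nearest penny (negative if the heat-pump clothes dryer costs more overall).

£431.10

conventional clothes dryer: £416.93 + (4195/1000) kW × 800 h × £0.38 = £416.93 + £1275.28 = £1692.21
heat-pump clothes dryer: £986.29 + (904/1000) kW × 800 h × £0.38 = £986.29 + £274.816 = £1261.106
Saving = £1692.21 − £1261.106 = £431.104 → £431.10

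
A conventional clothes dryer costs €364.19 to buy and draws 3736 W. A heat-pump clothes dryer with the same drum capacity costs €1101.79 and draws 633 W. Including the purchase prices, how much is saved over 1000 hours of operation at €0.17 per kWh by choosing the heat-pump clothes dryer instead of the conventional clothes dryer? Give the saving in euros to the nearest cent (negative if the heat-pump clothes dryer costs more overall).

-€210.09

conventional clothes dryer: €364.19 + (3736/1000) kW × 1000 h × €0.17 = €364.19 + €635.12 = €999.31
heat-pump clothes dryer: €1101.79 + (633/1000) kW × 1000 h × €0.17 = €1101.79 + €107.61 = €1209.4
Saving = €999.31 − €1209.4 = −€210.09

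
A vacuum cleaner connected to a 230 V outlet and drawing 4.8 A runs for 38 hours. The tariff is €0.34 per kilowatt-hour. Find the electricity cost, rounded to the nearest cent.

€14.26

Power = 4.8 A × 230 V = 1104 W = 1.104 kW
Energy = 1.104 kW × 38 h = 41.952 kWh
Cost = 41.952 kWh × €0.34/kWh = €14.26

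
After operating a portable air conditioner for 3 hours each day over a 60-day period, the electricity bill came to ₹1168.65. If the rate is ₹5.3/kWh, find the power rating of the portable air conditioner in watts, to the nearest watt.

Energy = ₹1168.65 ÷ ₹5.3/kWh = 220.5 kWh
Runtime = 3 h/day × 60 days = 180 h
Power = 220.5 kWh ÷ 180 h = 1.225 kW = 1225 W

1225 W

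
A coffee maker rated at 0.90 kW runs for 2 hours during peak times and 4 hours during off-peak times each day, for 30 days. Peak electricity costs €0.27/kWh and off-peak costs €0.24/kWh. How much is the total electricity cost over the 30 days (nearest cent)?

Peak energy = 0.9 kW × 2 h × 30 = 54 kWh
Off-peak energy = 0.9 kW × 4 h × 30 = 108 kWh
Cost = 54 × €0.27 + 108 × €0.24 = €14.58 + €25.92 = €40.50

€40.50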